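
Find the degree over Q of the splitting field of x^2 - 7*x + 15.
[K:Q] = 2

The discriminant of x^2 + (-7)*x + (15) is b^2 - 4c = 49 - (60) = -11. Since -11 is not a perfect square in Q, the polynomial is irreducible over Q. Its two roots generate a degree-2 extension, so [K:Q] = 2.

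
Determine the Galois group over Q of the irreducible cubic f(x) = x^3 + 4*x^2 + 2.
Gal(K/Q) = S_3 (symmetric group of order 6)

Compute the discriminant of x^3 + (4)*x^2 + (0)*x + (2): Δ = -620. Since Δ is not a rational square, the Galois group is not contained in A_3; it must be the full S_3 (irreducibility of the cubic rules out anything smaller).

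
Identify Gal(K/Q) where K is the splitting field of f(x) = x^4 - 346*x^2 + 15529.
Gal(K/Q) = V_4 (Klein four-group, Z/2Z × Z/2Z)

f factors as (x^2 - 293)(x^2 - 53), so the splitting field is K = Q(sqrt(293), sqrt(53)). The elements 293, 53, 15529 are all non-squares in Q, so sqrt(293) and sqrt(53) generate independent quadratic extensions. Thus [K:Q] = 4 and Gal(K/Q) is generated by the two order-2 automorphisms sqrt(293) ↦ -sqrt(293) and sqrt(53) ↦ -sqrt(53), giving V_4.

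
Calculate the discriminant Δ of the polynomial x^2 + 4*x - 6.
Δ = 40

For a quadratic a x^2 + b x + c the discriminant is Δ = b^2 - 4ac = (4)^2 - 4*(1)*(-6) = 16 - (-24) = 40.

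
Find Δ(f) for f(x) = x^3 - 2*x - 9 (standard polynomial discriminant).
Δ = -2155

For a depressed cubic x^3 + p x + q the discriminant is Δ = -4 p^3 - 27 q^2 = -4*(-2)^3 - 27*(-9)^2 = 32 - 2187 = -2155.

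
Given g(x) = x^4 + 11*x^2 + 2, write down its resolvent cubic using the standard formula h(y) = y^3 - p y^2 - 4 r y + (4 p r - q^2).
h(y) = y^3 - 11*y^2 - 8*y + 88

Identify coefficients: p = 11, q = 0, r = 2.
Plug into h(y) = y^3 - p y^2 - 4 r y + (4 p r - q^2):
  h(y) = y^3 - (11) y^2 - 4*(2) y + (4*(11)*(2) - (0)^2)
       = y^3 + (-11) y^2 + (-8) y + (88).
Simplifying: h(y) = y^3 - 11*y^2 - 8*y + 88.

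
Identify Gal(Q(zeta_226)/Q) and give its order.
|Gal(Q(zeta_226)/Q)| = phi(226) = 112; group ≅ (Z/226Z)^* ≅ Z/112Z

The n-th cyclotomic polynomial Φ_226(x) is the minimal polynomial of zeta_226 over Q and has degree phi(226) = 112. So Q(zeta_226) is a degree-112 Galois extension with Galois group (Z/226Z)^*. By CRT, (Z/226Z)^* ≅ (Z/2Z)^* × (Z/113Z)^*. Each prime-power unit group is (Z/2Z)^* ≅ trivial group (order 1); (Z/113Z)^* ≅ Z/112Z. Hence Gal(Q(zeta_226)/Q) ≅ Z/112Z.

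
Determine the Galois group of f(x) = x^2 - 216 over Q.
Gal(K/Q) = Z/2Z (cyclic of order 2)

x^2 - 216 is irreducible over Q since 216 is not a rational square. The splitting field Q(sqrt(216)) has degree 2 over Q, and its unique nontrivial automorphism is sqrt(216) ↦ -sqrt(216). Hence Gal(Q(sqrt(216))/Q) = Z/2Z.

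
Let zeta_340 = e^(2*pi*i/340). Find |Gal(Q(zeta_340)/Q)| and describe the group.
|Gal(Q(zeta_340)/Q)| = phi(340) = 128; group ≅ (Z/340Z)^* ≅ Z/2Z × Z/4Z × Z/16Z

The n-th cyclotomic polynomial Φ_340(x) is the minimal polynomial of zeta_340 over Q and has degree phi(340) = 128. So Q(zeta_340) is a degree-128 Galois extension with Galois group (Z/340Z)^*. By CRT, (Z/340Z)^* ≅ (Z/4Z)^* × (Z/5Z)^* × (Z/17Z)^*. Each prime-power unit group is (Z/4Z)^* ≅ Z/2Z; (Z/5Z)^* ≅ Z/4Z; (Z/17Z)^* ≅ Z/16Z. Hence Gal(Q(zeta_340)/Q) ≅ Z/2Z × Z/4Z × Z/16Z.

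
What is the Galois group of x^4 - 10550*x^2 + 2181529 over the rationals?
Gal(K/Q) = Z/2Z (cyclic of order 2)

f factors as (x^2 - 10339)(x^2 - 211), so the splitting field is K = Q(sqrt(10339), sqrt(211)). The squarefree part of 10339 is 211 and the squarefree part of 211 is also 211, so sqrt(10339) and sqrt(211) are both rational multiples of sqrt(211). Hence Q(sqrt(10339)) = Q(sqrt(211)) = Q(sqrt(211)), and the splitting field collapses to a single degree-2 extension with Galois group Z/2Z.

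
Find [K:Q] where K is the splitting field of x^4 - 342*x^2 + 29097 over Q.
[K:Q] = 4

f factors as (x^2 - 183)(x^2 - 159); the splitting field is K = Q(sqrt(183), sqrt(159)). Since 183, 159, and 29097 are all non-squares in Q, the three subfields Q(sqrt(183)), Q(sqrt(159)), Q(sqrt(29097)) are distinct degree-2 extensions, so [K:Q] = 4 (Klein four Galois group).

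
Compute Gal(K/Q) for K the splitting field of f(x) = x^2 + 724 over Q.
Gal(K/Q) = Z/2Z (cyclic of order 2)

x^2 + 724 is irreducible over Q since -724 is not a rational square. The splitting field Q(sqrt(-724)) has degree 2 over Q, and its unique nontrivial automorphism is sqrt(-724) ↦ -sqrt(-724). Hence Gal(Q(sqrt(-724))/Q) = Z/2Z.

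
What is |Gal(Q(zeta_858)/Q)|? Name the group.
|Gal(Q(zeta_858)/Q)| = phi(858) = 240; group ≅ (Z/858Z)^* ≅ Z/2Z × Z/10Z × Z/12Z

The n-th cyclotomic polynomial Φ_858(x) is the minimal polynomial of zeta_858 over Q and has degree phi(858) = 240. So Q(zeta_858) is a degree-240 Galois extension with Galois group (Z/858Z)^*. By CRT, (Z/858Z)^* ≅ (Z/2Z)^* × (Z/3Z)^* × (Z/11Z)^* × (Z/13Z)^*. Each prime-power unit group is (Z/2Z)^* ≅ trivial group (order 1); (Z/3Z)^* ≅ Z/2Z; (Z/11Z)^* ≅ Z/10Z; (Z/13Z)^* ≅ Z/12Z. Hence Gal(Q(zeta_858)/Q) ≅ Z/2Z × Z/10Z × Z/12Z.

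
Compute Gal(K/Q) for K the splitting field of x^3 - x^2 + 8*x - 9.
Gal(K/Q) = S_3 (symmetric group of order 6)

Compute the discriminant of x^3 + (-1)*x^2 + (8)*x + (-9): Δ = -2911. Since Δ is not a rational square, the Galois group is not contained in A_3; it must be the full S_3 (irreducibility of the cubic rules out anything smaller).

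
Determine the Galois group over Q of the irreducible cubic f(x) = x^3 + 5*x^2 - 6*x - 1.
Gal(K/Q) = S_3 (symmetric group of order 6)

Compute the discriminant of x^3 + (5)*x^2 + (-6)*x + (-1): Δ = 2777. Since Δ is not a rational square, the Galois group is not contained in A_3; it must be the full S_3 (irreducibility of the cubic rules out anything smaller).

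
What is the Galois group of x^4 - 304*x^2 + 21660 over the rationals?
Gal(K/Q) = V_4 (Klein four-group, Z/2Z × Z/2Z)

f factors as (x^2 - 190)(x^2 - 114), so the splitting field is K = Q(sqrt(190), sqrt(114)). The elements 190, 114, 21660 are all non-squares in Q, so sqrt(190) and sqrt(114) generate independent quadratic extensions. Thus [K:Q] = 4 and Gal(K/Q) is generated by the two order-2 automorphisms sqrt(190) ↦ -sqrt(190) and sqrt(114) ↦ -sqrt(114), giving V_4.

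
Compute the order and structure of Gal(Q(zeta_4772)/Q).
|Gal(Q(zeta_4772)/Q)| = phi(4772) = 2384; group ≅ (Z/4772Z)^* ≅ Z/2Z × Z/1192Z

The n-th cyclotomic polynomial Φ_4772(x) is the minimal polynomial of zeta_4772 over Q and has degree phi(4772) = 2384. So Q(zeta_4772) is a degree-2384 Galois extension with Galois group (Z/4772Z)^*. By CRT, (Z/4772Z)^* ≅ (Z/4Z)^* × (Z/1193Z)^*. Each prime-power unit group is (Z/4Z)^* ≅ Z/2Z; (Z/1193Z)^* ≅ Z/1192Z. Hence Gal(Q(zeta_4772)/Q) ≅ Z/2Z × Z/1192Z.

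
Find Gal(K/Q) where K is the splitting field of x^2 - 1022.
Gal(K/Q) = Z/2Z (cyclic of order 2)

x^2 - 1022 is irreducible over Q since 1022 is not a rational square. The splitting field Q(sqrt(1022)) has degree 2 over Q, and its unique nontrivial automorphism is sqrt(1022) ↦ -sqrt(1022). Hence Gal(Q(sqrt(1022))/Q) = Z/2Z.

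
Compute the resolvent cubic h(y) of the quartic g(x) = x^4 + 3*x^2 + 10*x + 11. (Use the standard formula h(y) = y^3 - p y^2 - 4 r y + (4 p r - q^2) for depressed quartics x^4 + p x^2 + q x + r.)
h(y) = y^3 - 3*y^2 - 44*y + 32

Identify coefficients: p = 3, q = 10, r = 11.
Plug into h(y) = y^3 - p y^2 - 4 r y + (4 p r - q^2):
  h(y) = y^3 - (3) y^2 - 4*(11) y + (4*(3)*(11) - (10)^2)
       = y^3 + (-3) y^2 + (-44) y + (32).
Simplifying: h(y) = y^3 - 3*y^2 - 44*y + 32.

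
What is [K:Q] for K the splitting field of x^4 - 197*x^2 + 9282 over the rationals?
[K:Q] = 4

f factors as (x^2 - 119)(x^2 - 78); the splitting field is K = Q(sqrt(119), sqrt(78)). Since 119, 78, and 9282 are all non-squares in Q, the three subfields Q(sqrt(119)), Q(sqrt(78)), Q(sqrt(9282)) are distinct degree-2 extensions, so [K:Q] = 4 (Klein four Galois group).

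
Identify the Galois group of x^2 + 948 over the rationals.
Gal(K/Q) = Z/2Z (cyclic of order 2)

x^2 + 948 is irreducible over Q since -948 is not a rational square. The splitting field Q(sqrt(-948)) has degree 2 over Q, and its unique nontrivial automorphism is sqrt(-948) ↦ -sqrt(-948). Hence Gal(Q(sqrt(-948))/Q) = Z/2Z.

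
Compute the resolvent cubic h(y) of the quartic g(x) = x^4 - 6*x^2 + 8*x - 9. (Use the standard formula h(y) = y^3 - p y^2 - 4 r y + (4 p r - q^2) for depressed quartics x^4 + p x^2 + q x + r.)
h(y) = y^3 + 6*y^2 + 36*y + 152

Identify coefficients: p = -6, q = 8, r = -9.
Plug into h(y) = y^3 - p y^2 - 4 r y + (4 p r - q^2):
  h(y) = y^3 - (-6) y^2 - 4*(-9) y + (4*(-6)*(-9) - (8)^2)
       = y^3 + (6) y^2 + (36) y + (152).
Simplifying: h(y) = y^3 + 6*y^2 + 36*y + 152.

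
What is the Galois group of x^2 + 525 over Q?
Gal(K/Q) = Z/2Z (cyclic of order 2)

x^2 + 525 is irreducible over Q since -525 is not a rational square. The splitting field Q(sqrt(-525)) has degree 2 over Q, and its unique nontrivial automorphism is sqrt(-525) ↦ -sqrt(-525). Hence Gal(Q(sqrt(-525))/Q) = Z/2Z.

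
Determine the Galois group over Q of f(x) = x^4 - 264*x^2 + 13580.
Gal(K/Q) = V_4 (Klein four-group, Z/2Z × Z/2Z)

f factors as (x^2 - 194)(x^2 - 70), so the splitting field is K = Q(sqrt(194), sqrt(70)). The elements 194, 70, 13580 are all non-squares in Q, so sqrt(194) and sqrt(70) generate independent quadratic extensions. Thus [K:Q] = 4 and Gal(K/Q) is generated by the two order-2 automorphisms sqrt(194) ↦ -sqrt(194) and sqrt(70) ↦ -sqrt(70), giving V_4.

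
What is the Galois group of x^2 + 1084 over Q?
Gal(K/Q) = Z/2Z (cyclic of order 2)

x^2 + 1084 is irreducible over Q since -1084 is not a rational square. The splitting field Q(sqrt(-1084)) has degree 2 over Q, and its unique nontrivial automorphism is sqrt(-1084) ↦ -sqrt(-1084). Hence Gal(Q(sqrt(-1084))/Q) = Z/2Z.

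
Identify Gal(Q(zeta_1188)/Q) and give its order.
|Gal(Q(zeta_1188)/Q)| = phi(1188) = 360; group ≅ (Z/1188Z)^* ≅ Z/2Z × Z/10Z × Z/18Z

The n-th cyclotomic polynomial Φ_1188(x) is the minimal polynomial of zeta_1188 over Q and has degree phi(1188) = 360. So Q(zeta_1188) is a degree-360 Galois extension with Galois group (Z/1188Z)^*. By CRT, (Z/1188Z)^* ≅ (Z/4Z)^* × (Z/27Z)^* × (Z/11Z)^*. Each prime-power unit group is (Z/4Z)^* ≅ Z/2Z; (Z/27Z)^* ≅ Z/18Z; (Z/11Z)^* ≅ Z/10Z. Hence Gal(Q(zeta_1188)/Q) ≅ Z/2Z × Z/10Z × Z/18Z.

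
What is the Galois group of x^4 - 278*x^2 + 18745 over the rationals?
Gal(K/Q) = V_4 (Klein four-group, Z/2Z × Z/2Z)

f factors as (x^2 - 115)(x^2 - 163), so the splitting field is K = Q(sqrt(115), sqrt(163)). The elements 115, 163, 18745 are all non-squares in Q, so sqrt(115) and sqrt(163) generate independent quadratic extensions. Thus [K:Q] = 4 and Gal(K/Q) is generated by the two order-2 automorphisms sqrt(115) ↦ -sqrt(115) and sqrt(163) ↦ -sqrt(163), giving V_4.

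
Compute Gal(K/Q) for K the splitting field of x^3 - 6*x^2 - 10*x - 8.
Gal(K/Q) = S_3 (symmetric group of order 6)

Compute the discriminant of x^3 + (-6)*x^2 + (-10)*x + (-8): Δ = -9680. Since Δ is not a rational square, the Galois group is not contained in A_3; it must be the full S_3 (irreducibility of the cubic rules out anything smaller).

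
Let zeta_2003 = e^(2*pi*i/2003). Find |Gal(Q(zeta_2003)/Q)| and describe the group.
|Gal(Q(zeta_2003)/Q)| = phi(2003) = 2002; group ≅ (Z/2003Z)^* ≅ Z/2002Z

The n-th cyclotomic polynomial Φ_2003(x) is the minimal polynomial of zeta_2003 over Q and has degree phi(2003) = 2002. So Q(zeta_2003) is a degree-2002 Galois extension with Galois group (Z/2003Z)^*. (Z/2003Z)^* is cyclic since 2003 is an odd prime power (or 4). Hence Gal(Q(zeta_2003)/Q) ≅ Z/2002Z.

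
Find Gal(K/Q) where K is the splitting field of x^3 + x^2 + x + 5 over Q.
Gal(K/Q) = S_3 (symmetric group of order 6)

Compute the discriminant of x^3 + (1)*x^2 + (1)*x + (5): Δ = -608. Since Δ is not a rational square, the Galois group is not contained in A_3; it must be the full S_3 (irreducibility of the cubic rules out anything smaller).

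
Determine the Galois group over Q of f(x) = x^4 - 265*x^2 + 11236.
Gal(K/Q) = Z/2Z (cyclic of order 2)

f factors as (x^2 - 212)(x^2 - 53), so the splitting field is K = Q(sqrt(212), sqrt(53)). The squarefree part of 212 is 53 and the squarefree part of 53 is also 53, so sqrt(212) and sqrt(53) are both rational multiples of sqrt(53). Hence Q(sqrt(212)) = Q(sqrt(53)) = Q(sqrt(53)), and the splitting field collapses to a single degree-2 extension with Galois group Z/2Z.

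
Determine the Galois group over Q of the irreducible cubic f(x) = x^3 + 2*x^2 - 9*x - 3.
Gal(K/Q) = S_3 (symmetric group of order 6)

Compute the discriminant of x^3 + (2)*x^2 + (-9)*x + (-3): Δ = 4065. Since Δ is not a rational square, the Galois group is not contained in A_3; it must be the full S_3 (irreducibility of the cubic rules out anything smaller).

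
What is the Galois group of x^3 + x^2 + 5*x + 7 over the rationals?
Gal(K/Q) = S_3 (symmetric group of order 6)

Compute the discriminant of x^3 + (1)*x^2 + (5)*x + (7): Δ = -1196. Since Δ is not a rational square, the Galois group is not contained in A_3; it must be the full S_3 (irreducibility of the cubic rules out anything smaller).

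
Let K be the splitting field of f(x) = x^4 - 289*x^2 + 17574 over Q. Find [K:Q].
[K:Q] = 4

f factors as (x^2 - 87)(x^2 - 202); the splitting field is K = Q(sqrt(87), sqrt(202)). Since 87, 202, and 17574 are all non-squares in Q, the three subfields Q(sqrt(87)), Q(sqrt(202)), Q(sqrt(17574)) are distinct degree-2 extensions, so [K:Q] = 4 (Klein four Galois group).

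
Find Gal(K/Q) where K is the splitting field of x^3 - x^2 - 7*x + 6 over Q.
Gal(K/Q) = S_3 (symmetric group of order 6)

Compute the discriminant of x^3 + (-1)*x^2 + (-7)*x + (6): Δ = 1229. Since Δ is not a rational square, the Galois group is not contained in A_3; it must be the full S_3 (irreducibility of the cubic rules out anything smaller).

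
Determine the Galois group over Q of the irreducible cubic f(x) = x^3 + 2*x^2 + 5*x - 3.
Gal(K/Q) = S_3 (symmetric group of order 6)

Compute the discriminant of x^3 + (2)*x^2 + (5)*x + (-3): Δ = -1087. Since Δ is not a rational square, the Galois group is not contained in A_3; it must be the full S_3 (irreducibility of the cubic rules out anything smaller).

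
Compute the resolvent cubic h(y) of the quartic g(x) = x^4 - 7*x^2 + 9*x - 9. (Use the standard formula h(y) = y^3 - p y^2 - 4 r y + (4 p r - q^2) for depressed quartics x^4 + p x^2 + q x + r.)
h(y) = y^3 + 7*y^2 + 36*y + 171

Identify coefficients: p = -7, q = 9, r = -9.
Plug into h(y) = y^3 - p y^2 - 4 r y + (4 p r - q^2):
  h(y) = y^3 - (-7) y^2 - 4*(-9) y + (4*(-7)*(-9) - (9)^2)
       = y^3 + (7) y^2 + (36) y + (171).
Simplifying: h(y) = y^3 + 7*y^2 + 36*y + 171.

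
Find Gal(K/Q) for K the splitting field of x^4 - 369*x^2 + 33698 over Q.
Gal(K/Q) = V_4 (Klein four-group, Z/2Z × Z/2Z)

f factors as (x^2 - 166)(x^2 - 203), so the splitting field is K = Q(sqrt(166), sqrt(203)). The elements 166, 203, 33698 are all non-squares in Q, so sqrt(166) and sqrt(203) generate independent quadratic extensions. Thus [K:Q] = 4 and Gal(K/Q) is generated by the two order-2 automorphisms sqrt(166) ↦ -sqrt(166) and sqrt(203) ↦ -sqrt(203), giving V_4.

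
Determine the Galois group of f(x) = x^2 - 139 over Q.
Gal(K/Q) = Z/2Z (cyclic of order 2)

x^2 - 139 is irreducible over Q since 139 is not a rational square. The splitting field Q(sqrt(139)) has degree 2 over Q, and its unique nontrivial automorphism is sqrt(139) ↦ -sqrt(139). Hence Gal(Q(sqrt(139))/Q) = Z/2Z.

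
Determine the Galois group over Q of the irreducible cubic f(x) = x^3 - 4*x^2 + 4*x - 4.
Gal(K/Q) = S_3 (symmetric group of order 6)

Compute the discriminant of x^3 + (-4)*x^2 + (4)*x + (-4): Δ = -304. Since Δ is not a rational square, the Galois group is not contained in A_3; it must be the full S_3 (irreducibility of the cubic rules out anything smaller).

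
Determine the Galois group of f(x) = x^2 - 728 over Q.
Gal(K/Q) = Z/2Z (cyclic of order 2)

x^2 - 728 is irreducible over Q since 728 is not a rational square. The splitting field Q(sqrt(728)) has degree 2 over Q, and its unique nontrivial automorphism is sqrt(728) ↦ -sqrt(728). Hence Gal(Q(sqrt(728))/Q) = Z/2Z.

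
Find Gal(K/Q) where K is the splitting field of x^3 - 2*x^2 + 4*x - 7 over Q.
Gal(K/Q) = S_3 (symmetric group of order 6)

Compute the discriminant of x^3 + (-2)*x^2 + (4)*x + (-7): Δ = -731. Since Δ is not a rational square, the Galois group is not contained in A_3; it must be the full S_3 (irreducibility of the cubic rules out anything smaller).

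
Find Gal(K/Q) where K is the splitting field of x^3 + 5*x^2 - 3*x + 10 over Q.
Gal(K/Q) = S_3 (symmetric group of order 6)

Compute the discriminant of x^3 + (5)*x^2 + (-3)*x + (10): Δ = -10067. Since Δ is not a rational square, the Galois group is not contained in A_3; it must be the full S_3 (irreducibility of the cubic rules out anything smaller).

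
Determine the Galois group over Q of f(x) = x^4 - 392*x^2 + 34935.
Gal(K/Q) = V_4 (Klein four-group, Z/2Z × Z/2Z)

f factors as (x^2 - 137)(x^2 - 255), so the splitting field is K = Q(sqrt(137), sqrt(255)). The elements 137, 255, 34935 are all non-squares in Q, so sqrt(137) and sqrt(255) generate independent quadratic extensions. Thus [K:Q] = 4 and Gal(K/Q) is generated by the two order-2 automorphisms sqrt(137) ↦ -sqrt(137) and sqrt(255) ↦ -sqrt(255), giving V_4.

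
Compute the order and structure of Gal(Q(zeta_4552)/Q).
|Gal(Q(zeta_4552)/Q)| = phi(4552) = 2272; group ≅ (Z/4552Z)^* ≅ Z/2Z × Z/2Z × Z/568Z

The n-th cyclotomic polynomial Φ_4552(x) is the minimal polynomial of zeta_4552 over Q and has degree phi(4552) = 2272. So Q(zeta_4552) is a degree-2272 Galois extension with Galois group (Z/4552Z)^*. By CRT, (Z/4552Z)^* ≅ (Z/8Z)^* × (Z/569Z)^*. Each prime-power unit group is (Z/8Z)^* ≅ Z/2Z × Z/2Z; (Z/569Z)^* ≅ Z/568Z. Hence Gal(Q(zeta_4552)/Q) ≅ Z/2Z × Z/2Z × Z/568Z.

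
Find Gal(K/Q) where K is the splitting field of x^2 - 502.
Gal(K/Q) = Z/2Z (cyclic of order 2)

x^2 - 502 is irreducible over Q since 502 is not a rational square. The splitting field Q(sqrt(502)) has degree 2 over Q, and its unique nontrivial automorphism is sqrt(502) ↦ -sqrt(502). Hence Gal(Q(sqrt(502))/Q) = Z/2Z.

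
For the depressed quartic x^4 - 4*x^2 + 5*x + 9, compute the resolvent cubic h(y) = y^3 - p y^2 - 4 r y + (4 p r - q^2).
h(y) = y^3 + 4*y^2 - 36*y - 169

Identify coefficients: p = -4, q = 5, r = 9.
Plug into h(y) = y^3 - p y^2 - 4 r y + (4 p r - q^2):
  h(y) = y^3 - (-4) y^2 - 4*(9) y + (4*(-4)*(9) - (5)^2)
       = y^3 + (4) y^2 + (-36) y + (-169).
Simplifying: h(y) = y^3 + 4*y^2 - 36*y - 169.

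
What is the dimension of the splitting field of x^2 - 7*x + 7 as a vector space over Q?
[K:Q] = 2

The discriminant of x^2 + (-7)*x + (7) is b^2 - 4c = 49 - (28) = 21. Since 21 is not a perfect square in Q, the polynomial is irreducible over Q. Its two roots generate a degree-2 extension, so [K:Q] = 2.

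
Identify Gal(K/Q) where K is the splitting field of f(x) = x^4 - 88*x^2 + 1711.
Gal(K/Q) = V_4 (Klein four-group, Z/2Z × Z/2Z)

f factors as (x^2 - 29)(x^2 - 59), so the splitting field is K = Q(sqrt(29), sqrt(59)). The elements 29, 59, 1711 are all non-squares in Q, so sqrt(29) and sqrt(59) generate independent quadratic extensions. Thus [K:Q] = 4 and Gal(K/Q) is generated by the two order-2 automorphisms sqrt(29) ↦ -sqrt(29) and sqrt(59) ↦ -sqrt(59), giving V_4.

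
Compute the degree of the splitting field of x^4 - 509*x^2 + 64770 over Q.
[K:Q] = 4

f factors as (x^2 - 254)(x^2 - 255); the splitting field is K = Q(sqrt(254), sqrt(255)). Since 254, 255, and 64770 are all non-squares in Q, the three subfields Q(sqrt(254)), Q(sqrt(255)), Q(sqrt(64770)) are distinct degree-2 extensions, so [K:Q] = 4 (Klein four Galois group).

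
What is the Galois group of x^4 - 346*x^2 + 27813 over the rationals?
Gal(K/Q) = V_4 (Klein four-group, Z/2Z × Z/2Z)

f factors as (x^2 - 127)(x^2 - 219), so the splitting field is K = Q(sqrt(127), sqrt(219)). The elements 127, 219, 27813 are all non-squares in Q, so sqrt(127) and sqrt(219) generate independent quadratic extensions. Thus [K:Q] = 4 and Gal(K/Q) is generated by the two order-2 automorphisms sqrt(127) ↦ -sqrt(127) and sqrt(219) ↦ -sqrt(219), giving V_4.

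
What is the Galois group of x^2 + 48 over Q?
Gal(K/Q) = Z/2Z (cyclic of order 2)

x^2 + 48 is irreducible over Q since -48 is not a rational square. The splitting field Q(sqrt(-48)) has degree 2 over Q, and its unique nontrivial automorphism is sqrt(-48) ↦ -sqrt(-48). Hence Gal(Q(sqrt(-48))/Q) = Z/2Z.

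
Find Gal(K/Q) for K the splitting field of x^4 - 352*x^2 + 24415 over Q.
Gal(K/Q) = V_4 (Klein four-group, Z/2Z × Z/2Z)

f factors as (x^2 - 95)(x^2 - 257), so the splitting field is K = Q(sqrt(95), sqrt(257)). The elements 95, 257, 24415 are all non-squares in Q, so sqrt(95) and sqrt(257) generate independent quadratic extensions. Thus [K:Q] = 4 and Gal(K/Q) is generated by the two order-2 automorphisms sqrt(95) ↦ -sqrt(95) and sqrt(257) ↦ -sqrt(257), giving V_4.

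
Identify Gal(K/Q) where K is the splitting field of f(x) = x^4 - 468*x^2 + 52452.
Gal(K/Q) = V_4 (Klein four-group, Z/2Z × Z/2Z)

f factors as (x^2 - 282)(x^2 - 186), so the splitting field is K = Q(sqrt(282), sqrt(186)). The elements 282, 186, 52452 are all non-squares in Q, so sqrt(282) and sqrt(186) generate independent quadratic extensions. Thus [K:Q] = 4 and Gal(K/Q) is generated by the two order-2 automorphisms sqrt(282) ↦ -sqrt(282) and sqrt(186) ↦ -sqrt(186), giving V_4.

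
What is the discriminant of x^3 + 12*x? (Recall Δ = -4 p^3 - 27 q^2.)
Δ = -6912

For a depressed cubic x^3 + p x + q the discriminant is Δ = -4 p^3 - 27 q^2 = -4*(12)^3 - 27*(0)^2 = -6912 - 0 = -6912.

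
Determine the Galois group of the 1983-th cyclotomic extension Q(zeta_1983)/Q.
|Gal(Q(zeta_1983)/Q)| = phi(1983) = 1320; group ≅ (Z/1983Z)^* ≅ Z/2Z × Z/660Z

The n-th cyclotomic polynomial Φ_1983(x) is the minimal polynomial of zeta_1983 over Q and has degree phi(1983) = 1320. So Q(zeta_1983) is a degree-1320 Galois extension with Galois group (Z/1983Z)^*. By CRT, (Z/1983Z)^* ≅ (Z/3Z)^* × (Z/661Z)^*. Each prime-power unit group is (Z/3Z)^* ≅ Z/2Z; (Z/661Z)^* ≅ Z/660Z. Hence Gal(Q(zeta_1983)/Q) ≅ Z/2Z × Z/660Z.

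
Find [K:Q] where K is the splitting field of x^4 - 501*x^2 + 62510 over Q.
[K:Q] = 4

f factors as (x^2 - 235)(x^2 - 266); the splitting field is K = Q(sqrt(235), sqrt(266)). Since 235, 266, and 62510 are all non-squares in Q, the three subfields Q(sqrt(235)), Q(sqrt(266)), Q(sqrt(62510)) are distinct degree-2 extensions, so [K:Q] = 4 (Klein four Galois group).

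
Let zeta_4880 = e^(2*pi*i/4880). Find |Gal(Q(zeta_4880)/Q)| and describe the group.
|Gal(Q(zeta_4880)/Q)| = phi(4880) = 1920; group ≅ (Z/4880Z)^* ≅ Z/2Z × Z/4Z × Z/4Z × Z/60Z

The n-th cyclotomic polynomial Φ_4880(x) is the minimal polynomial of zeta_4880 over Q and has degree phi(4880) = 1920. So Q(zeta_4880) is a degree-1920 Galois extension with Galois group (Z/4880Z)^*. By CRT, (Z/4880Z)^* ≅ (Z/16Z)^* × (Z/5Z)^* × (Z/61Z)^*. Each prime-power unit group is (Z/16Z)^* ≅ Z/2Z × Z/4Z; (Z/5Z)^* ≅ Z/4Z; (Z/61Z)^* ≅ Z/60Z. Hence Gal(Q(zeta_4880)/Q) ≅ Z/2Z × Z/4Z × Z/4Z × Z/60Z.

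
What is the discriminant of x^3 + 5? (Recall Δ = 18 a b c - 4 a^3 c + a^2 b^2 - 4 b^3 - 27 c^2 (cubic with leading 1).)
Δ = -675

For x^3 + a x^2 + b x + c the discriminant is Δ = 18 a b c - 4 a^3 c + a^2 b^2 - 4 b^3 - 27 c^2.
Plug a = 0, b = 0, c = 5:
  18*(0)*(0)*(5) - 4*(0)^3*(5) + (0)^2*(0)^2 - 4*(0)^3 - 27*(5)^2
  = 0 + (0) + 0 + (0) + (-675)
  = -675.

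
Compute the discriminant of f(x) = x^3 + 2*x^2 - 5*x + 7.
Δ = -2207

For x^3 + a x^2 + b x + c the discriminant is Δ = 18 a b c - 4 a^3 c + a^2 b^2 - 4 b^3 - 27 c^2.
Plug a = 2, b = -5, c = 7:
  18*(2)*(-5)*(7) - 4*(2)^3*(7) + (2)^2*(-5)^2 - 4*(-5)^3 - 27*(7)^2
  = -1260 + (-224) + 100 + (500) + (-1323)
  = -2207.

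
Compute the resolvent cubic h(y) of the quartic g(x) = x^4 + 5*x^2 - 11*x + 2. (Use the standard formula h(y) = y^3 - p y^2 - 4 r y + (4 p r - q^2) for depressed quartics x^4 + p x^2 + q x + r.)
h(y) = y^3 - 5*y^2 - 8*y - 81

Identify coefficients: p = 5, q = -11, r = 2.
Plug into h(y) = y^3 - p y^2 - 4 r y + (4 p r - q^2):
  h(y) = y^3 - (5) y^2 - 4*(2) y + (4*(5)*(2) - (-11)^2)
       = y^3 + (-5) y^2 + (-8) y + (-81).
Simplifying: h(y) = y^3 - 5*y^2 - 8*y - 81.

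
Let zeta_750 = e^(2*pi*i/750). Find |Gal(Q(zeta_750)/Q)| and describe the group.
|Gal(Q(zeta_750)/Q)| = phi(750) = 200; group ≅ (Z/750Z)^* ≅ Z/2Z × Z/100Z

The n-th cyclotomic polynomial Φ_750(x) is the minimal polynomial of zeta_750 over Q and has degree phi(750) = 200. So Q(zeta_750) is a degree-200 Galois extension with Galois group (Z/750Z)^*. By CRT, (Z/750Z)^* ≅ (Z/2Z)^* × (Z/3Z)^* × (Z/125Z)^*. Each prime-power unit group is (Z/2Z)^* ≅ trivial group (order 1); (Z/3Z)^* ≅ Z/2Z; (Z/125Z)^* ≅ Z/100Z. Hence Gal(Q(zeta_750)/Q) ≅ Z/2Z × Z/100Z.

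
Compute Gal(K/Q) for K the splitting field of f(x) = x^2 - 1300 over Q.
Gal(K/Q) = Z/2Z (cyclic of order 2)

x^2 - 1300 is irreducible over Q since 1300 is not a rational square. The splitting field Q(sqrt(1300)) has degree 2 over Q, and its unique nontrivial automorphism is sqrt(1300) ↦ -sqrt(1300). Hence Gal(Q(sqrt(1300))/Q) = Z/2Z.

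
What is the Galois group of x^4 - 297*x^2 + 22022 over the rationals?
Gal(K/Q) = V_4 (Klein four-group, Z/2Z × Z/2Z)

f factors as (x^2 - 154)(x^2 - 143), so the splitting field is K = Q(sqrt(154), sqrt(143)). The elements 154, 143, 22022 are all non-squares in Q, so sqrt(154) and sqrt(143) generate independent quadratic extensions. Thus [K:Q] = 4 and Gal(K/Q) is generated by the two order-2 automorphisms sqrt(154) ↦ -sqrt(154) and sqrt(143) ↦ -sqrt(143), giving V_4.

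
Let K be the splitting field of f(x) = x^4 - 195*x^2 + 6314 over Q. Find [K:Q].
[K:Q] = 4

f factors as (x^2 - 41)(x^2 - 154); the splitting field is K = Q(sqrt(41), sqrt(154)). Since 41, 154, and 6314 are all non-squares in Q, the three subfields Q(sqrt(41)), Q(sqrt(154)), Q(sqrt(6314)) are distinct degree-2 extensions, so [K:Q] = 4 (Klein four Galois group).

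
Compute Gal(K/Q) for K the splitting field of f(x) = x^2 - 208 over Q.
Gal(K/Q) = Z/2Z (cyclic of order 2)

x^2 - 208 is irreducible over Q since 208 is not a rational square. The splitting field Q(sqrt(208)) has degree 2 over Q, and its unique nontrivial automorphism is sqrt(208) ↦ -sqrt(208). Hence Gal(Q(sqrt(208))/Q) = Z/2Z.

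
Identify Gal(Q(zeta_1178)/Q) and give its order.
|Gal(Q(zeta_1178)/Q)| = phi(1178) = 540; group ≅ (Z/1178Z)^* ≅ Z/18Z × Z/30Z

The n-th cyclotomic polynomial Φ_1178(x) is the minimal polynomial of zeta_1178 over Q and has degree phi(1178) = 540. So Q(zeta_1178) is a degree-540 Galois extension with Galois group (Z/1178Z)^*. By CRT, (Z/1178Z)^* ≅ (Z/2Z)^* × (Z/19Z)^* × (Z/31Z)^*. Each prime-power unit group is (Z/2Z)^* ≅ trivial group (order 1); (Z/19Z)^* ≅ Z/18Z; (Z/31Z)^* ≅ Z/30Z. Hence Gal(Q(zeta_1178)/Q) ≅ Z/18Z × Z/30Z.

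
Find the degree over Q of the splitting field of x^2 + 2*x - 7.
[K:Q] = 2

The discriminant of x^2 + (2)*x + (-7) is b^2 - 4c = 4 - (-28) = 32. Since 32 is not a perfect square in Q, the polynomial is irreducible over Q. Its two roots generate a degree-2 extension, so [K:Q] = 2.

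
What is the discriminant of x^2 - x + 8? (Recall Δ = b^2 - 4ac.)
Δ = -31

For a quadratic a x^2 + b x + c the discriminant is Δ = b^2 - 4ac = (-1)^2 - 4*(1)*(8) = 1 - (32) = -31.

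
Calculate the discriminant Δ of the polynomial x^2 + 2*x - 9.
Δ = 40

For a quadratic a x^2 + b x + c the discriminant is Δ = b^2 - 4ac = (2)^2 - 4*(1)*(-9) = 4 - (-36) = 40.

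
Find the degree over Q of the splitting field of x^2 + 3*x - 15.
[K:Q] = 2

The discriminant of x^2 + (3)*x + (-15) is b^2 - 4c = 9 - (-60) = 69. Since 69 is not a perfect square in Q, the polynomial is irreducible over Q. Its two roots generate a degree-2 extension, so [K:Q] = 2.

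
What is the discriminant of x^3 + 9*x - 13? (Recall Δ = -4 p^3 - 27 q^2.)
Δ = -7479

For a depressed cubic x^3 + p x + q the discriminant is Δ = -4 p^3 - 27 q^2 = -4*(9)^3 - 27*(-13)^2 = -2916 - 4563 = -7479.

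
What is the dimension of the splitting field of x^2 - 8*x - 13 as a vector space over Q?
[K:Q] = 2

The discriminant of x^2 + (-8)*x + (-13) is b^2 - 4c = 64 - (-52) = 116. Since 116 is not a perfect square in Q, the polynomial is irreducible over Q. Its two roots generate a degree-2 extension, so [K:Q] = 2.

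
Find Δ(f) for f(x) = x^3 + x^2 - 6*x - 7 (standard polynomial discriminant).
Δ = 361

For x^3 + a x^2 + b x + c the discriminant is Δ = 18 a b c - 4 a^3 c + a^2 b^2 - 4 b^3 - 27 c^2.
Plug a = 1, b = -6, c = -7:
  18*(1)*(-6)*(-7) - 4*(1)^3*(-7) + (1)^2*(-6)^2 - 4*(-6)^3 - 27*(-7)^2
  = 756 + (28) + 36 + (864) + (-1323)
  = 361.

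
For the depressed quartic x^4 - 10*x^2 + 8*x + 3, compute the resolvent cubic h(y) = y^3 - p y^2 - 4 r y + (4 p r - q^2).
h(y) = y^3 + 10*y^2 - 12*y - 184

Identify coefficients: p = -10, q = 8, r = 3.
Plug into h(y) = y^3 - p y^2 - 4 r y + (4 p r - q^2):
  h(y) = y^3 - (-10) y^2 - 4*(3) y + (4*(-10)*(3) - (8)^2)
       = y^3 + (10) y^2 + (-12) y + (-184).
Simplifying: h(y) = y^3 + 10*y^2 - 12*y - 184.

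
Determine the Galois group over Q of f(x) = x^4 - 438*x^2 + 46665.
Gal(K/Q) = V_4 (Klein four-group, Z/2Z × Z/2Z)

f factors as (x^2 - 255)(x^2 - 183), so the splitting field is K = Q(sqrt(255), sqrt(183)). The elements 255, 183, 46665 are all non-squares in Q, so sqrt(255) and sqrt(183) generate independent quadratic extensions. Thus [K:Q] = 4 and Gal(K/Q) is generated by the two order-2 automorphisms sqrt(255) ↦ -sqrt(255) and sqrt(183) ↦ -sqrt(183), giving V_4.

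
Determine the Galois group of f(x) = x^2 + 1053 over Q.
Gal(K/Q) = Z/2Z (cyclic of order 2)

x^2 + 1053 is irreducible over Q since -1053 is not a rational square. The splitting field Q(sqrt(-1053)) has degree 2 over Q, and its unique nontrivial automorphism is sqrt(-1053) ↦ -sqrt(-1053). Hence Gal(Q(sqrt(-1053))/Q) = Z/2Z.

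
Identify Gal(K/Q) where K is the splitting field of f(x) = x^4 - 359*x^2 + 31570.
Gal(K/Q) = V_4 (Klein four-group, Z/2Z × Z/2Z)

f factors as (x^2 - 154)(x^2 - 205), so the splitting field is K = Q(sqrt(154), sqrt(205)). The elements 154, 205, 31570 are all non-squares in Q, so sqrt(154) and sqrt(205) generate independent quadratic extensions. Thus [K:Q] = 4 and Gal(K/Q) is generated by the two order-2 automorphisms sqrt(154) ↦ -sqrt(154) and sqrt(205) ↦ -sqrt(205), giving V_4.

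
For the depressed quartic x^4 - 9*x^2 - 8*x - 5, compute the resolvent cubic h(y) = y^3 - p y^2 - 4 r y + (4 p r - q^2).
h(y) = y^3 + 9*y^2 + 20*y + 116

Identify coefficients: p = -9, q = -8, r = -5.
Plug into h(y) = y^3 - p y^2 - 4 r y + (4 p r - q^2):
  h(y) = y^3 - (-9) y^2 - 4*(-5) y + (4*(-9)*(-5) - (-8)^2)
       = y^3 + (9) y^2 + (20) y + (116).
Simplifying: h(y) = y^3 + 9*y^2 + 20*y + 116.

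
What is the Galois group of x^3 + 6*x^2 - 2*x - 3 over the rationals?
Gal(K/Q) = S_3 (symmetric group of order 6)

Compute the discriminant of x^3 + (6)*x^2 + (-2)*x + (-3): Δ = 3173. Since Δ is not a rational square, the Galois group is not contained in A_3; it must be the full S_3 (irreducibility of the cubic rules out anything smaller).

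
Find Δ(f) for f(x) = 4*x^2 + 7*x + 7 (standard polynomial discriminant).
Δ = -63

For a quadratic a x^2 + b x + c the discriminant is Δ = b^2 - 4ac = (7)^2 - 4*(4)*(7) = 49 - (112) = -63.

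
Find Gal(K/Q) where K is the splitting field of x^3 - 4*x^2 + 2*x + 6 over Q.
Gal(K/Q) = S_3 (symmetric group of order 6)

Compute the discriminant of x^3 + (-4)*x^2 + (2)*x + (6): Δ = -268. Since Δ is not a rational square, the Galois group is not contained in A_3; it must be the full S_3 (irreducibility of the cubic rules out anything smaller).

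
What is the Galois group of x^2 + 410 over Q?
Gal(K/Q) = Z/2Z (cyclic of order 2)

x^2 + 410 is irreducible over Q since -410 is not a rational square. The splitting field Q(sqrt(-410)) has degree 2 over Q, and its unique nontrivial automorphism is sqrt(-410) ↦ -sqrt(-410). Hence Gal(Q(sqrt(-410))/Q) = Z/2Z.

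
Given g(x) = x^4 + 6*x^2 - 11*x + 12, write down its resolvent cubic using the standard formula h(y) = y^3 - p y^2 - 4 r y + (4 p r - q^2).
h(y) = y^3 - 6*y^2 - 48*y + 167

Identify coefficients: p = 6, q = -11, r = 12.
Plug into h(y) = y^3 - p y^2 - 4 r y + (4 p r - q^2):
  h(y) = y^3 - (6) y^2 - 4*(12) y + (4*(6)*(12) - (-11)^2)
       = y^3 + (-6) y^2 + (-48) y + (167).
Simplifying: h(y) = y^3 - 6*y^2 - 48*y + 167.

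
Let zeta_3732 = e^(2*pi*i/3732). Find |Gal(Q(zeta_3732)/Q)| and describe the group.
|Gal(Q(zeta_3732)/Q)| = phi(3732) = 1240; group ≅ (Z/3732Z)^* ≅ Z/2Z × Z/2Z × Z/310Z

The n-th cyclotomic polynomial Φ_3732(x) is the minimal polynomial of zeta_3732 over Q and has degree phi(3732) = 1240. So Q(zeta_3732) is a degree-1240 Galois extension with Galois group (Z/3732Z)^*. By CRT, (Z/3732Z)^* ≅ (Z/4Z)^* × (Z/3Z)^* × (Z/311Z)^*. Each prime-power unit group is (Z/4Z)^* ≅ Z/2Z; (Z/3Z)^* ≅ Z/2Z; (Z/311Z)^* ≅ Z/310Z. Hence Gal(Q(zeta_3732)/Q) ≅ Z/2Z × Z/2Z × Z/310Z.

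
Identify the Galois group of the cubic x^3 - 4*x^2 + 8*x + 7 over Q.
Gal(K/Q) = S_3 (symmetric group of order 6)

Compute the discriminant of x^3 + (-4)*x^2 + (8)*x + (7): Δ = -4587. Since Δ is not a rational square, the Galois group is not contained in A_3; it must be the full S_3 (irreducibility of the cubic rules out anything smaller).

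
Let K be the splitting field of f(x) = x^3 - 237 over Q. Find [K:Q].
[K:Q] = 6

x^3 - 237 has one real root r = 237^(1/3) and two complex roots r*zeta_3, r*zeta_3^2 where zeta_3 = e^(2*pi*i/3). The splitting field is Q(r, zeta_3). [Q(r):Q] = 3 and [Q(zeta_3):Q] = 2 with gcd = 1, so [Q(r, zeta_3):Q] = 3 * 2 = 6.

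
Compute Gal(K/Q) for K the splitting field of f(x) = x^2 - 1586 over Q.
Gal(K/Q) = Z/2Z (cyclic of order 2)

x^2 - 1586 is irreducible over Q since 1586 is not a rational square. The splitting field Q(sqrt(1586)) has degree 2 over Q, and its unique nontrivial automorphism is sqrt(1586) ↦ -sqrt(1586). Hence Gal(Q(sqrt(1586))/Q) = Z/2Z.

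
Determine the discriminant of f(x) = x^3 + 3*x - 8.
Δ = -1836

For a depressed cubic x^3 + p x + q the discriminant is Δ = -4 p^3 - 27 q^2 = -4*(3)^3 - 27*(-8)^2 = -108 - 1728 = -1836.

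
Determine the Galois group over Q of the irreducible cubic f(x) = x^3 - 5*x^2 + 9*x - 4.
Gal(K/Q) = S_3 (symmetric group of order 6)

Compute the discriminant of x^3 + (-5)*x^2 + (9)*x + (-4): Δ = -83. Since Δ is not a rational square, the Galois group is not contained in A_3; it must be the full S_3 (irreducibility of the cubic rules out anything smaller).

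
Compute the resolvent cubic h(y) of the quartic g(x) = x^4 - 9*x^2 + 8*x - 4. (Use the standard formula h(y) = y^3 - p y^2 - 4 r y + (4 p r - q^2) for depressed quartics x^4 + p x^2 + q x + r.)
h(y) = y^3 + 9*y^2 + 16*y + 80

Identify coefficients: p = -9, q = 8, r = -4.
Plug into h(y) = y^3 - p y^2 - 4 r y + (4 p r - q^2):
  h(y) = y^3 - (-9) y^2 - 4*(-4) y + (4*(-9)*(-4) - (8)^2)
       = y^3 + (9) y^2 + (16) y + (80).
Simplifying: h(y) = y^3 + 9*y^2 + 16*y + 80.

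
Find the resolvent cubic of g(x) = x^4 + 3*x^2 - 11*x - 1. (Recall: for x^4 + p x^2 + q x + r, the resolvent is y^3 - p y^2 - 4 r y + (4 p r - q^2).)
h(y) = y^3 - 3*y^2 + 4*y - 133

Identify coefficients: p = 3, q = -11, r = -1.
Plug into h(y) = y^3 - p y^2 - 4 r y + (4 p r - q^2):
  h(y) = y^3 - (3) y^2 - 4*(-1) y + (4*(3)*(-1) - (-11)^2)
       = y^3 + (-3) y^2 + (4) y + (-133).
Simplifying: h(y) = y^3 - 3*y^2 + 4*y - 133.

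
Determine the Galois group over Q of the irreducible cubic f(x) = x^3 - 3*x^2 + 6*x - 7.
Gal(K/Q) = S_3 (symmetric group of order 6)

Compute the discriminant of x^3 + (-3)*x^2 + (6)*x + (-7): Δ = -351. Since Δ is not a rational square, the Galois group is not contained in A_3; it must be the full S_3 (irreducibility of the cubic rules out anything smaller).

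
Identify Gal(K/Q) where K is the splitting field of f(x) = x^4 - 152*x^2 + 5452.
Gal(K/Q) = V_4 (Klein four-group, Z/2Z × Z/2Z)

f factors as (x^2 - 58)(x^2 - 94), so the splitting field is K = Q(sqrt(58), sqrt(94)). The elements 58, 94, 5452 are all non-squares in Q, so sqrt(58) and sqrt(94) generate independent quadratic extensions. Thus [K:Q] = 4 and Gal(K/Q) is generated by the two order-2 automorphisms sqrt(58) ↦ -sqrt(58) and sqrt(94) ↦ -sqrt(94), giving V_4.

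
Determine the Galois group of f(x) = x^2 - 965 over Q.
Gal(K/Q) = Z/2Z (cyclic of order 2)

x^2 - 965 is irreducible over Q since 965 is not a rational square. The splitting field Q(sqrt(965)) has degree 2 over Q, and its unique nontrivial automorphism is sqrt(965) ↦ -sqrt(965). Hence Gal(Q(sqrt(965))/Q) = Z/2Z.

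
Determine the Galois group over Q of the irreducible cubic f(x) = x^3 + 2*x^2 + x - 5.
Gal(K/Q) = S_3 (symmetric group of order 6)

Compute the discriminant of x^3 + (2)*x^2 + (1)*x + (-5): Δ = -695. Since Δ is not a rational square, the Galois group is not contained in A_3; it must be the full S_3 (irreducibility of the cubic rules out anything smaller).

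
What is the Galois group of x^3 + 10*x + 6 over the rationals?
Gal(K/Q) = S_3 (symmetric group of order 6)

Compute the discriminant of x^3 + (0)*x^2 + (10)*x + (6): Δ = -4972. Since Δ is not a rational square, the Galois group is not contained in A_3; it must be the full S_3 (irreducibility of the cubic rules out anything smaller).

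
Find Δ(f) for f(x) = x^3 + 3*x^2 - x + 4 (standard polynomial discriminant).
Δ = -1067

For x^3 + a x^2 + b x + c the discriminant is Δ = 18 a b c - 4 a^3 c + a^2 b^2 - 4 b^3 - 27 c^2.
Plug a = 3, b = -1, c = 4:
  18*(3)*(-1)*(4) - 4*(3)^3*(4) + (3)^2*(-1)^2 - 4*(-1)^3 - 27*(4)^2
  = -216 + (-432) + 9 + (4) + (-432)
  = -1067.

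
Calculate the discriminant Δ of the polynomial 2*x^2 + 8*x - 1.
Δ = 72

For a quadratic a x^2 + b x + c the discriminant is Δ = b^2 - 4ac = (8)^2 - 4*(2)*(-1) = 64 - (-8) = 72.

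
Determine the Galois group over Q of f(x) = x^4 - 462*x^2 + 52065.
Gal(K/Q) = V_4 (Klein four-group, Z/2Z × Z/2Z)

f factors as (x^2 - 267)(x^2 - 195), so the splitting field is K = Q(sqrt(267), sqrt(195)). The elements 267, 195, 52065 are all non-squares in Q, so sqrt(267) and sqrt(195) generate independent quadratic extensions. Thus [K:Q] = 4 and Gal(K/Q) is generated by the two order-2 automorphisms sqrt(267) ↦ -sqrt(267) and sqrt(195) ↦ -sqrt(195), giving V_4.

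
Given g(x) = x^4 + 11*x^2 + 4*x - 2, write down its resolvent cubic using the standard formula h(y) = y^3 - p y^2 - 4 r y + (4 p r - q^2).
h(y) = y^3 - 11*y^2 + 8*y - 104

Identify coefficients: p = 11, q = 4, r = -2.
Plug into h(y) = y^3 - p y^2 - 4 r y + (4 p r - q^2):
  h(y) = y^3 - (11) y^2 - 4*(-2) y + (4*(11)*(-2) - (4)^2)
       = y^3 + (-11) y^2 + (8) y + (-104).
Simplifying: h(y) = y^3 - 11*y^2 + 8*y - 104.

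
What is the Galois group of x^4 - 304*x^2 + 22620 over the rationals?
Gal(K/Q) = V_4 (Klein four-group, Z/2Z × Z/2Z)

f factors as (x^2 - 174)(x^2 - 130), so the splitting field is K = Q(sqrt(174), sqrt(130)). The elements 174, 130, 22620 are all non-squares in Q, so sqrt(174) and sqrt(130) generate independent quadratic extensions. Thus [K:Q] = 4 and Gal(K/Q) is generated by the two order-2 automorphisms sqrt(174) ↦ -sqrt(174) and sqrt(130) ↦ -sqrt(130), giving V_4.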